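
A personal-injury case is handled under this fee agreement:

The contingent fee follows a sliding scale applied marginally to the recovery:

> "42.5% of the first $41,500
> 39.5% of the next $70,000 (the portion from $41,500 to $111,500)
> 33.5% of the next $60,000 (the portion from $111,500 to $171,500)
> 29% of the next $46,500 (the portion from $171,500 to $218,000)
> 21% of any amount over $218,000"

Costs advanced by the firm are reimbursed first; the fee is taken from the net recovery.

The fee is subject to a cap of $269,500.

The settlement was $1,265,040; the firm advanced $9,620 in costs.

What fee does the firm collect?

Fee base (net of costs): $1,265,040 − $9,620 = $1,255,420
First $41,500 at 42.5% = $17,637.50
Next $70,000 at 39.5% = $27,650.00
Next $60,000 at 33.5% = $20,100.00
Next $46,500 at 29% = $13,485.00
Remaining $1,037,420 at 21% = $217,858.20
Fee: $17,637.50 + $27,650.00 + $20,100.00 + $13,485.00 + $217,858.20 = $296,730.70
$296,730.70 exceeds the $269,500 cap, so the fee is capped at $269,500.00.

$269,500.00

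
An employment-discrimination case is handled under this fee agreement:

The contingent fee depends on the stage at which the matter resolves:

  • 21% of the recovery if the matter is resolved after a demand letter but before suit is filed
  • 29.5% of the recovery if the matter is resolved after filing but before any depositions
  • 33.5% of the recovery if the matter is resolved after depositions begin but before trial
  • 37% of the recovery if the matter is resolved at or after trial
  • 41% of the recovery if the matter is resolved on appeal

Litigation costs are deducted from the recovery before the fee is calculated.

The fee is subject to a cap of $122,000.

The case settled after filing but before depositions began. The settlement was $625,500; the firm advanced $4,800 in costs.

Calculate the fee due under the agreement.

$122,000.00

Fee base (net of costs): $625,500 − $4,800 = $620,700
The matter settled after filing but before depositions began, so the 29.5% rate applies.
$620,700 × 29.5% = $183,106.50
$183,106.50 exceeds the $122,000 cap, so the fee is capped at $122,000.00.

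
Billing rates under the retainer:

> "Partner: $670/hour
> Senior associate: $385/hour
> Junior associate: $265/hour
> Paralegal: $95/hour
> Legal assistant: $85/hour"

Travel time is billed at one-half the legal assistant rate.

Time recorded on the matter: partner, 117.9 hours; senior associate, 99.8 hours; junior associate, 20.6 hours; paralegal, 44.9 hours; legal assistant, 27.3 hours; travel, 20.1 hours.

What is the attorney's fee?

Partner: 117.9 × $670 = $78,993.00
Senior associate: 99.8 × $385 = $38,423.00
Junior associate: 20.6 × $265 = $5,459.00
Paralegal: 44.9 × $95 = $4,265.50
Legal assistant: 27.3 × $85 = $2,320.50
Subtotal: $78,993.00 + $38,423.00 + $5,459.00 + $4,265.50 + $2,320.50 = $129,461.00
Travel: 20.1 × ($85 ÷ 2) = 20.1 × $42.50 = $854.25
Total: $129,461.00 + $854.25 = $130,315.25

$130,315.25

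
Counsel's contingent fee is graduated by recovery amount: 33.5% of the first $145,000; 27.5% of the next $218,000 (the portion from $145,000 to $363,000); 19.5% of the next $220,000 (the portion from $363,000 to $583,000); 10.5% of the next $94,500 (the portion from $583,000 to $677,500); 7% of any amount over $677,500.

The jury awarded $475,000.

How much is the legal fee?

First $145,000 at 33.5% = $48,575.00
Next $218,000 at 27.5% = $59,950.00
Remaining $112,000 at 19.5% = $21,840.00
Fee: $48,575.00 + $59,950.00 + $21,840.00 = $130,365.00

$130,365.00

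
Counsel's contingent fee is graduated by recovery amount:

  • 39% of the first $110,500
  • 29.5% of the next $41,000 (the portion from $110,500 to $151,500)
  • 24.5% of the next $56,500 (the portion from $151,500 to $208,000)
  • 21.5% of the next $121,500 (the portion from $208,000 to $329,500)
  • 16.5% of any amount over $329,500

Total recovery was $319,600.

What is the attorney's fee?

$93,026.50

First $110,500 at 39% = $43,095.00
Next $41,000 at 29.5% = $12,095.00
Next $56,500 at 24.5% = $13,842.50
Remaining $111,600 at 21.5% = $23,994.00
Fee: $43,095.00 + $12,095.00 + $13,842.50 + $23,994.00 = $93,026.50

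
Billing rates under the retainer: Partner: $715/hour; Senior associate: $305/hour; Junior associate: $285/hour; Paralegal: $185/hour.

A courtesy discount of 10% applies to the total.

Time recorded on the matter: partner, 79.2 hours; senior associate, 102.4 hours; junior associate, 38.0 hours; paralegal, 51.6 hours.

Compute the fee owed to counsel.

Partner: 79.2 × $715 = $56,628.00
Senior associate: 102.4 × $305 = $31,232.00
Junior associate: 38.0 × $285 = $10,830.00
Paralegal: 51.6 × $185 = $9,546.00
Subtotal: $108,236.00
Less 10% discount: −$10,823.60
Total: $108,236.00 − $10,823.60 = $97,412.40

$97,412.40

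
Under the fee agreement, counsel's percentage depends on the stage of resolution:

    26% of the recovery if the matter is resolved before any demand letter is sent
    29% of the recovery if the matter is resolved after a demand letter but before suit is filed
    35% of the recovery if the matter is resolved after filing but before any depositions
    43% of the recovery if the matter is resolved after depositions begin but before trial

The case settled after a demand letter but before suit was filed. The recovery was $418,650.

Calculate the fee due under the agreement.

The matter settled after a demand letter but before suit was filed, so the 29% rate applies.
$418,650 × 29% = $121,408.50

$121,408.50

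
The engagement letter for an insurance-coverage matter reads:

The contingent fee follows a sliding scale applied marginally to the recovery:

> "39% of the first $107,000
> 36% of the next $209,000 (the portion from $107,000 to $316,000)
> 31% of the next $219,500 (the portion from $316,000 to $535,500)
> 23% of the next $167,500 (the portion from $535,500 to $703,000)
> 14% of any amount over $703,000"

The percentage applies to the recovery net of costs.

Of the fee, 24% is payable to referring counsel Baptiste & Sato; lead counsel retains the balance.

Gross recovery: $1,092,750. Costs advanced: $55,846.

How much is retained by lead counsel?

$205,417.79

Fee base (net of costs): $1,092,750 − $55,846 = $1,036,904
First $107,000 at 39% = $41,730.00
Next $209,000 at 36% = $75,240.00
Next $219,500 at 31% = $68,045.00
Next $167,500 at 23% = $38,525.00
Remaining $333,904 at 14% = $46,746.56
Fee: $41,730.00 + $75,240.00 + $68,045.00 + $38,525.00 + $46,746.56 = $270,286.56
Referral share: 24% of $270,286.56 = $64,868.77; lead counsel retains $270,286.56 − $64,868.77 = $205,417.79.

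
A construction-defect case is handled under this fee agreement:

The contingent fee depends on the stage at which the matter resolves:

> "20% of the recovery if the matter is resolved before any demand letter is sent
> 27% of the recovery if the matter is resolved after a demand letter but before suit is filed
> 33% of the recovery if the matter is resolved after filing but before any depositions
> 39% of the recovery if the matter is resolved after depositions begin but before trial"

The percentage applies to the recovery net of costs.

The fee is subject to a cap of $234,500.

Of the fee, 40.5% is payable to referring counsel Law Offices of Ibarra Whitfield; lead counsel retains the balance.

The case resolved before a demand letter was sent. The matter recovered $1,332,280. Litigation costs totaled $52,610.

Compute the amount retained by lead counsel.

Fee base (net of costs): $1,332,280 − $52,610 = $1,279,670
The matter resolved before a demand letter was sent, so the 20% rate applies.
$1,279,670 × 20% = $255,934.00
$255,934.00 exceeds the $234,500 cap, so the fee is capped at $234,500.00.
Referral share: 40.5% of $234,500.00 = $94,972.50; lead counsel retains $234,500.00 − $94,972.50 = $139,527.50.

$139,527.50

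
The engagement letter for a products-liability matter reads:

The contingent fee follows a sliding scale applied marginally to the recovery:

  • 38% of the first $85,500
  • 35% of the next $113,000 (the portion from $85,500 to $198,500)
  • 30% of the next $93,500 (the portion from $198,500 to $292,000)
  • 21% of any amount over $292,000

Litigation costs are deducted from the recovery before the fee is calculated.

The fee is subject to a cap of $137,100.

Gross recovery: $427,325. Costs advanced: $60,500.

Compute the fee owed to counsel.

$115,803.25

Fee base (net of costs): $427,325 − $60,500 = $366,825
First $85,500 at 38% = $32,490.00
Next $113,000 at 35% = $39,550.00
Next $93,500 at 30% = $28,050.00
Remaining $74,825 at 21% = $15,713.25
Fee: $32,490.00 + $39,550.00 + $28,050.00 + $15,713.25 = $115,803.25
$115,803.25 is under the $137,100 cap.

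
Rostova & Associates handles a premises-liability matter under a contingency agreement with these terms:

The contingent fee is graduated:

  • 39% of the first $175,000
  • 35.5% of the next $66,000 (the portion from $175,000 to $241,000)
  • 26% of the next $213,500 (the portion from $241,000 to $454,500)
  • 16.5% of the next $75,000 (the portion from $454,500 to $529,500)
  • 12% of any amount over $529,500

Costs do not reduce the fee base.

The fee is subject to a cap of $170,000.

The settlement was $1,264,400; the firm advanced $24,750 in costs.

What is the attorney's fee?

Fee base is the gross recovery, $1,264,400; costs are reimbursed separately.
First $175,000 at 39% = $68,250.00
Next $66,000 at 35.5% = $23,430.00
Next $213,500 at 26% = $55,510.00
Next $75,000 at 16.5% = $12,375.00
Remaining $734,900 at 12% = $88,188.00
Fee: $68,250.00 + $23,430.00 + $55,510.00 + $12,375.00 + $88,188.00 = $247,753.00
$247,753.00 exceeds the $170,000 cap, so the fee is capped at $170,000.00.

$170,000.00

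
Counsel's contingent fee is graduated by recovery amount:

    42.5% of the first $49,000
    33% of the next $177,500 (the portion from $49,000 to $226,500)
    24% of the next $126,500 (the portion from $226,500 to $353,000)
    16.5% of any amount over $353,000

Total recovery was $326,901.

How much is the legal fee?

First $49,000 at 42.5% = $20,825.00
Next $177,500 at 33% = $58,575.00
Remaining $100,401 at 24% = $24,096.24
Fee: $20,825.00 + $58,575.00 + $24,096.24 = $103,496.24

$103,496.24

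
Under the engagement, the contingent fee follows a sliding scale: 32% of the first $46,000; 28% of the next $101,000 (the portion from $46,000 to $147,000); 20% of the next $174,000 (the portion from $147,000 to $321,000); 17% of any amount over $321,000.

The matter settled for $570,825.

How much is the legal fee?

$120,270.25

First $46,000 at 32% = $14,720.00
Next $101,000 at 28% = $28,280.00
Next $174,000 at 20% = $34,800.00
Remaining $249,825 at 17% = $42,470.25
Fee: $14,720.00 + $28,280.00 + $34,800.00 + $42,470.25 = $120,270.25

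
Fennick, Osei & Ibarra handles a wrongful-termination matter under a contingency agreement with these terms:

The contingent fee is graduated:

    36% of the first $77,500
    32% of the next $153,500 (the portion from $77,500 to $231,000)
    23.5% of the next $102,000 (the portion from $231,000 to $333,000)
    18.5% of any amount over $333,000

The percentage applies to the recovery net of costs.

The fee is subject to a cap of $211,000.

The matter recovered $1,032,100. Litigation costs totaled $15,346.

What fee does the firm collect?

Fee base (net of costs): $1,032,100 − $15,346 = $1,016,754
First $77,500 at 36% = $27,900.00
Next $153,500 at 32% = $49,120.00
Next $102,000 at 23.5% = $23,970.00
Remaining $683,754 at 18.5% = $126,494.49
Fee: $27,900.00 + $49,120.00 + $23,970.00 + $126,494.49 = $227,484.49
$227,484.49 exceeds the $211,000 cap, so the fee is capped at $211,000.00.

$211,000.00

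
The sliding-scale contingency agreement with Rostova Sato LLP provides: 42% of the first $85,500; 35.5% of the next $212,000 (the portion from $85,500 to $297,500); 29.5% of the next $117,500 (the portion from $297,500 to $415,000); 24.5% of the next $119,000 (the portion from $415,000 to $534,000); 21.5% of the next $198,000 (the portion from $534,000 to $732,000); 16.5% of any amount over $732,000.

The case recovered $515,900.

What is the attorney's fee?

$170,553.00

First $85,500 at 42% = $35,910.00
Next $212,000 at 35.5% = $75,260.00
Next $117,500 at 29.5% = $34,662.50
Remaining $100,900 at 24.5% = $24,720.50
Fee: $35,910.00 + $75,260.00 + $34,662.50 + $24,720.50 = $170,553.00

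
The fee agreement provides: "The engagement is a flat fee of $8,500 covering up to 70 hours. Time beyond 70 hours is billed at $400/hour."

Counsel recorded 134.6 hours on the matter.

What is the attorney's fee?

$34,340.00

Flat fee: $8,500.00
Excess hours: 134.6 − 70 = 64.6
Overrun: 64.6 × $400 = $25,840.00
Total: $8,500.00 + $25,840.00 = $34,340.00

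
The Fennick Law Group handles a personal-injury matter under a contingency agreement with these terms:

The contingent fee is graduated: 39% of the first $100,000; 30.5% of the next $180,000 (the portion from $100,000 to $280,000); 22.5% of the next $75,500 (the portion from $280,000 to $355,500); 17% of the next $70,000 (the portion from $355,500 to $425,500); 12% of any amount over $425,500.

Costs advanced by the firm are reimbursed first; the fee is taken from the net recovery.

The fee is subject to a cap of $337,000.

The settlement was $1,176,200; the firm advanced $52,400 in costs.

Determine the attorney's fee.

Fee base (net of costs): $1,176,200 − $52,400 = $1,123,800
First $100,000 at 39% = $39,000.00
Next $180,000 at 30.5% = $54,900.00
Next $75,500 at 22.5% = $16,987.50
Next $70,000 at 17% = $11,900.00
Remaining $698,300 at 12% = $83,796.00
Fee: $39,000.00 + $54,900.00 + $16,987.50 + $11,900.00 + $83,796.00 = $206,583.50
$206,583.50 is under the $337,000 cap.

$206,583.50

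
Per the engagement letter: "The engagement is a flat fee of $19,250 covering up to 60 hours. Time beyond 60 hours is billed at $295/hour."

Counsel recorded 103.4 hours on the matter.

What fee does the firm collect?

$32,053.00

Flat fee: $19,250.00
Excess hours: 103.4 − 60 = 43.4
Overrun: 43.4 × $295 = $12,803.00
Total: $19,250.00 + $12,803.00 = $32,053.00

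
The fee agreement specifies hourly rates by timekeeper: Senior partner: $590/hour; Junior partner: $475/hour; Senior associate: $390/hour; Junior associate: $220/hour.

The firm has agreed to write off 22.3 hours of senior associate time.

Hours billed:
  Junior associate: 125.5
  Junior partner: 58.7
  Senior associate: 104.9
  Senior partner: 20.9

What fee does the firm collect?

$100,037.50

Senior partner: 20.9 × $590 = $12,331.00
Junior partner: 58.7 × $475 = $27,882.50
Senior associate: 104.9 × $390 = $40,911.00
Junior associate: 125.5 × $220 = $27,610.00
Subtotal: $108,734.50
Write-off: 22.3 × $390 = $8,697.00
Total: $108,734.50 − $8,697.00 = $100,037.50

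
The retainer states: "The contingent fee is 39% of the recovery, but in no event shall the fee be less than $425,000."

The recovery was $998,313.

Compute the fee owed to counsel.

$425,000.00

39% of $998,313 = $389,342.07
That is below the $425,000 minimum, so the minimum applies.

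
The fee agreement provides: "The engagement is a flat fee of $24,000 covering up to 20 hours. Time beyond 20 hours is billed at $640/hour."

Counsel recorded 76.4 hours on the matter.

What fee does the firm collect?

$60,096.00

Flat fee: $24,000.00
Excess hours: 76.4 − 20 = 56.4
Overrun: 56.4 × $640 = $36,096.00
Total: $24,000.00 + $36,096.00 = $60,096.00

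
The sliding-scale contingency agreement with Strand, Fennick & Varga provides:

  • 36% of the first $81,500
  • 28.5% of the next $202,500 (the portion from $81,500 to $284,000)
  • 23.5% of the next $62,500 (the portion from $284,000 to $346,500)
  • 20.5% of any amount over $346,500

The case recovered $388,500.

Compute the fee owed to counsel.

$110,350.00

First $81,500 at 36% = $29,340.00
Next $202,500 at 28.5% = $57,712.50
Next $62,500 at 23.5% = $14,687.50
Remaining $42,000 at 20.5% = $8,610.00
Fee: $29,340.00 + $57,712.50 + $14,687.50 + $8,610.00 = $110,350.00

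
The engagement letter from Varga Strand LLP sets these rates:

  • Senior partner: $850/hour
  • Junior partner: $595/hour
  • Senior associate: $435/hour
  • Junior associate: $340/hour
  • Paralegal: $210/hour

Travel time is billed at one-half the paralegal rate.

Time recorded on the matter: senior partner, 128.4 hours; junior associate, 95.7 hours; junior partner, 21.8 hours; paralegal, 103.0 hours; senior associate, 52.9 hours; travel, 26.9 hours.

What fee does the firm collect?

$202,115.00

Senior partner: 128.4 × $850 = $109,140.00
Junior partner: 21.8 × $595 = $12,971.00
Senior associate: 52.9 × $435 = $23,011.50
Junior associate: 95.7 × $340 = $32,538.00
Paralegal: 103.0 × $210 = $21,630.00
Subtotal: $109,140.00 + $12,971.00 + $23,011.50 + $32,538.00 + $21,630.00 = $199,290.50
Travel: 26.9 × ($210 ÷ 2) = 26.9 × $105.00 = $2,824.50
Total: $199,290.50 + $2,824.50 = $202,115.00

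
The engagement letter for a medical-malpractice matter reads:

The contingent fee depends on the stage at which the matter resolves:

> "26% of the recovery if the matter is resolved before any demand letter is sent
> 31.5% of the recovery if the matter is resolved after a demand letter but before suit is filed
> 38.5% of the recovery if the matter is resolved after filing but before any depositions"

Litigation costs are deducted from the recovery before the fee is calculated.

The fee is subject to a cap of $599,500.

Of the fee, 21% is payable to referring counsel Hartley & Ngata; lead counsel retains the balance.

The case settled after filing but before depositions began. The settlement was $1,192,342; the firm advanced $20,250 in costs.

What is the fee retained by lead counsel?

$356,491.78

Fee base (net of costs): $1,192,342 − $20,250 = $1,172,092
The matter settled after filing but before depositions began, so the 38.5% rate applies.
$1,172,092 × 38.5% = $451,255.42
$451,255.42 is under the $599,500 cap.
Referral share: 21% of $451,255.42 = $94,763.64; lead counsel retains $451,255.42 − $94,763.64 = $356,491.78.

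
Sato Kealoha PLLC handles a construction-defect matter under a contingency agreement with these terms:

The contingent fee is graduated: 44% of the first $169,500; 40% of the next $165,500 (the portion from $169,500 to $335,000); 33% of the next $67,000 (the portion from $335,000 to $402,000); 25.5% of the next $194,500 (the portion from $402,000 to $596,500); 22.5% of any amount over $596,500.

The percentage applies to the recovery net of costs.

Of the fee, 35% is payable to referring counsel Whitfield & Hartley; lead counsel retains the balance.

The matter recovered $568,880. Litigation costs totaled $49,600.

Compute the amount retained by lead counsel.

Fee base (net of costs): $568,880 − $49,600 = $519,280
First $169,500 at 44% = $74,580.00
Next $165,500 at 40% = $66,200.00
Next $67,000 at 33% = $22,110.00
Remaining $117,280 at 25.5% = $29,906.40
Fee: $74,580.00 + $66,200.00 + $22,110.00 + $29,906.40 = $192,796.40
Referral share: 35% of $192,796.40 = $67,478.74; lead counsel retains $192,796.40 − $67,478.74 = $125,317.66.

$125,317.66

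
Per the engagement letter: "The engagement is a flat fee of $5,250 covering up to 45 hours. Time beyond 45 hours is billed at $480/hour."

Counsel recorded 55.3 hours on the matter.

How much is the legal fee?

$10,194.00

Flat fee: $5,250.00
Excess hours: 55.3 − 45 = 10.3
Overrun: 10.3 × $480 = $4,944.00
Total: $5,250.00 + $4,944.00 = $10,194.00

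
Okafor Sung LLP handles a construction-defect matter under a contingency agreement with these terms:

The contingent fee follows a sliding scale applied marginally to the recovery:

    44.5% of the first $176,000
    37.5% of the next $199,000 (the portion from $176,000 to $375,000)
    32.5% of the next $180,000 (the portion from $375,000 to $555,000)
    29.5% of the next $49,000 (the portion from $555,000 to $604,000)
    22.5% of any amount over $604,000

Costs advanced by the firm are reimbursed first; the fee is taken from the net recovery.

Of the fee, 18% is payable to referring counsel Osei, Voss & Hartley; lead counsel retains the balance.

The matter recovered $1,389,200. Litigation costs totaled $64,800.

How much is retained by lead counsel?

Fee base (net of costs): $1,389,200 − $64,800 = $1,324,400
First $176,000 at 44.5% = $78,320.00
Next $199,000 at 37.5% = $74,625.00
Next $180,000 at 32.5% = $58,500.00
Next $49,000 at 29.5% = $14,455.00
Remaining $720,400 at 22.5% = $162,090.00
Fee: $78,320.00 + $74,625.00 + $58,500.00 + $14,455.00 + $162,090.00 = $387,990.00
Referral share: 18% of $387,990.00 = $69,838.20; lead counsel retains $387,990.00 − $69,838.20 = $318,151.80.

$318,151.80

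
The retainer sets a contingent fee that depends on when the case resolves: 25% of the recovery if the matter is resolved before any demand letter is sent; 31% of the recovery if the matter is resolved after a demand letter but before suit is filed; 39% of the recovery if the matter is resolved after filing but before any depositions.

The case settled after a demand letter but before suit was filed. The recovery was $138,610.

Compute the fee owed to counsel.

$42,969.10

The matter settled after a demand letter but before suit was filed, so the 31% rate applies.
$138,610 × 31% = $42,969.10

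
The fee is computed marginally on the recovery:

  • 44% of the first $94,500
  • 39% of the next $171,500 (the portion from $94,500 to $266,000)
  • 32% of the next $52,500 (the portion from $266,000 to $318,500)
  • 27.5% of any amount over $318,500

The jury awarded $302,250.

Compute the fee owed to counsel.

$120,065.00

First $94,500 at 44% = $41,580.00
Next $171,500 at 39% = $66,885.00
Remaining $36,250 at 32% = $11,600.00
Fee: $41,580.00 + $66,885.00 + $11,600.00 = $120,065.00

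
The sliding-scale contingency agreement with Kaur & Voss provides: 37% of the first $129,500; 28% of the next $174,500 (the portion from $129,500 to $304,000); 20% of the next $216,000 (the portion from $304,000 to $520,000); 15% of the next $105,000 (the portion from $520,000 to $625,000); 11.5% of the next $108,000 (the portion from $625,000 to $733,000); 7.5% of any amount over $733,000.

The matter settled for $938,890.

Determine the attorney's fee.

$183,586.75

First $129,500 at 37% = $47,915.00
Next $174,500 at 28% = $48,860.00
Next $216,000 at 20% = $43,200.00
Next $105,000 at 15% = $15,750.00
Next $108,000 at 11.5% = $12,420.00
Remaining $205,890 at 7.5% = $15,441.75
Fee: $47,915.00 + $48,860.00 + $43,200.00 + $15,750.00 + $12,420.00 + $15,441.75 = $183,586.75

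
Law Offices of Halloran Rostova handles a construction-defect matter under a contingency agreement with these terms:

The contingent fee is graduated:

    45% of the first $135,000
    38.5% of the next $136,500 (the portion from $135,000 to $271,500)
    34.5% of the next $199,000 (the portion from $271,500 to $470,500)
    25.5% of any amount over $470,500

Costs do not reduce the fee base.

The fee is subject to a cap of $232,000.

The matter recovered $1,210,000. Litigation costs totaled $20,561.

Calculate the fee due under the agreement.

Fee base is the gross recovery, $1,210,000; costs are reimbursed separately.
First $135,000 at 45% = $60,750.00
Next $136,500 at 38.5% = $52,552.50
Next $199,000 at 34.5% = $68,655.00
Remaining $739,500 at 25.5% = $188,572.50
Fee: $60,750.00 + $52,552.50 + $68,655.00 + $188,572.50 = $370,530.00
$370,530.00 exceeds the $232,000 cap, so the fee is capped at $232,000.00.

$232,000.00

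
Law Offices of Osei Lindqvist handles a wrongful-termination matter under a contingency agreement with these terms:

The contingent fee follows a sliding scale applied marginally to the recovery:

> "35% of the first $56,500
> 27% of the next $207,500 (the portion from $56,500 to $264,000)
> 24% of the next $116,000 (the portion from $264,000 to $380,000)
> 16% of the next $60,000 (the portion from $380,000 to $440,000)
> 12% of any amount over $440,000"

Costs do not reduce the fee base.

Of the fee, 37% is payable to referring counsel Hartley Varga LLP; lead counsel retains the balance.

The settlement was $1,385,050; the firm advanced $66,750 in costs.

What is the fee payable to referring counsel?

Fee base is the gross recovery, $1,385,050; costs are reimbursed separately.
First $56,500 at 35% = $19,775.00
Next $207,500 at 27% = $56,025.00
Next $116,000 at 24% = $27,840.00
Next $60,000 at 16% = $9,600.00
Remaining $945,050 at 12% = $113,406.00
Fee: $19,775.00 + $56,025.00 + $27,840.00 + $9,600.00 + $113,406.00 = $226,646.00
Referral share: 37% of $226,646.00 = $83,859.02; lead counsel retains $226,646.00 − $83,859.02 = $142,786.98.

$83,859.02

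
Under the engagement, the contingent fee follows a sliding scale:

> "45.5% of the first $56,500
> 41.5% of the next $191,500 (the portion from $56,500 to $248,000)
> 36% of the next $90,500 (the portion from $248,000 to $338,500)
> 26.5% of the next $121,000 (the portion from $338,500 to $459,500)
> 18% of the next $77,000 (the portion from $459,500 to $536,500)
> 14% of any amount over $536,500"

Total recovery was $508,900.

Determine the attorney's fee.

First $56,500 at 45.5% = $25,707.50
Next $191,500 at 41.5% = $79,472.50
Next $90,500 at 36% = $32,580.00
Next $121,000 at 26.5% = $32,065.00
Remaining $49,400 at 18% = $8,892.00
Fee: $25,707.50 + $79,472.50 + $32,580.00 + $32,065.00 + $8,892.00 = $178,717.00

$178,717.00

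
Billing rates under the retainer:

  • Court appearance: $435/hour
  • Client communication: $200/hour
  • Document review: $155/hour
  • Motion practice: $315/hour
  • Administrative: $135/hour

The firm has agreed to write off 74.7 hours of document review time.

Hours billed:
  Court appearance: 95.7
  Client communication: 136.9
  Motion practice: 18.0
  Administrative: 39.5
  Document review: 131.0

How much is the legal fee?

$88,738.50

Court appearance: 95.7 × $435 = $41,629.50
Client communication: 136.9 × $200 = $27,380.00
Document review: 131.0 × $155 = $20,305.00
Motion practice: 18.0 × $315 = $5,670.00
Administrative: 39.5 × $135 = $5,332.50
Subtotal: $100,317.00
Write-off: 74.7 × $155 = $11,578.50
Total: $100,317.00 − $11,578.50 = $88,738.50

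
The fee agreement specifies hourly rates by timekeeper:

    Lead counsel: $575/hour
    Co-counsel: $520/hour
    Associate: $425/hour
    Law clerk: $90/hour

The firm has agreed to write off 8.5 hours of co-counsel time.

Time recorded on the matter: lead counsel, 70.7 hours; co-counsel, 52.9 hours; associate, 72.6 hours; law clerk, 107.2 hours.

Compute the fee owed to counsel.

$104,243.50

Lead counsel: 70.7 × $575 = $40,652.50
Co-counsel: 52.9 × $520 = $27,508.00
Associate: 72.6 × $425 = $30,855.00
Law clerk: 107.2 × $90 = $9,648.00
Subtotal: $108,663.50
Write-off: 8.5 × $520 = $4,420.00
Total: $108,663.50 − $4,420.00 = $104,243.50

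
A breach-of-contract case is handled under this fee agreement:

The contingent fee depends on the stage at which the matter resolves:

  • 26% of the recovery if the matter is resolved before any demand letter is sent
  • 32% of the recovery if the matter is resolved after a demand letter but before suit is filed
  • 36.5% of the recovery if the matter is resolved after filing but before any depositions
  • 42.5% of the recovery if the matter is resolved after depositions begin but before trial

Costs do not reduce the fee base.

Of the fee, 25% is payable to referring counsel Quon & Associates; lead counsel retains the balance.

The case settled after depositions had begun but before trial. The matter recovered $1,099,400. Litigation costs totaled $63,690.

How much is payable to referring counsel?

$116,811.25

Fee base is the gross recovery, $1,099,400; costs are reimbursed separately.
The matter settled after depositions had begun but before trial, so the 42.5% rate applies.
$1,099,400 × 42.5% = $467,245.00
Referral share: 25% of $467,245.00 = $116,811.25; lead counsel retains $467,245.00 − $116,811.25 = $350,433.75.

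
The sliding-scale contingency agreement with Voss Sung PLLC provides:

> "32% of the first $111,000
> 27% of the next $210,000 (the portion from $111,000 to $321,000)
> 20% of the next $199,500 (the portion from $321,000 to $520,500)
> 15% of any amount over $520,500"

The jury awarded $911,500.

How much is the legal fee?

$190,770.00

First $111,000 at 32% = $35,520.00
Next $210,000 at 27% = $56,700.00
Next $199,500 at 20% = $39,900.00
Remaining $391,000 at 15% = $58,650.00
Fee: $35,520.00 + $56,700.00 + $39,900.00 + $58,650.00 = $190,770.00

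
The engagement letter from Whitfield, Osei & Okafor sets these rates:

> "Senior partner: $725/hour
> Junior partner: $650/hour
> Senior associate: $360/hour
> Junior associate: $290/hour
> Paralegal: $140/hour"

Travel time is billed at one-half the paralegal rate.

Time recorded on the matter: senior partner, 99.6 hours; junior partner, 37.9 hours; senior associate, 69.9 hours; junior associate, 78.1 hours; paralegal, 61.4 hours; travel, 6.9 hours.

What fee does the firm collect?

$153,737.00

Senior partner: 99.6 × $725 = $72,210.00
Junior partner: 37.9 × $650 = $24,635.00
Senior associate: 69.9 × $360 = $25,164.00
Junior associate: 78.1 × $290 = $22,649.00
Paralegal: 61.4 × $140 = $8,596.00
Subtotal: $72,210.00 + $24,635.00 + $25,164.00 + $22,649.00 + $8,596.00 = $153,254.00
Travel: 6.9 × ($140 ÷ 2) = 6.9 × $70.00 = $483.00
Total: $153,254.00 + $483.00 = $153,737.00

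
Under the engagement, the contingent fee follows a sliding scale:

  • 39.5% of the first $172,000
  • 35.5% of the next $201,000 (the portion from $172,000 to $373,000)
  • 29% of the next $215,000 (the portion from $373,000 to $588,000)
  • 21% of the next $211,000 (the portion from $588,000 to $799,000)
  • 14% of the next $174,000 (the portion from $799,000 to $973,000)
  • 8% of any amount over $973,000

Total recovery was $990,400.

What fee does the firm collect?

$271,707.00

First $172,000 at 39.5% = $67,940.00
Next $201,000 at 35.5% = $71,355.00
Next $215,000 at 29% = $62,350.00
Next $211,000 at 21% = $44,310.00
Next $174,000 at 14% = $24,360.00
Remaining $17,400 at 8% = $1,392.00
Fee: $67,940.00 + $71,355.00 + $62,350.00 + $44,310.00 + $24,360.00 + $1,392.00 = $271,707.00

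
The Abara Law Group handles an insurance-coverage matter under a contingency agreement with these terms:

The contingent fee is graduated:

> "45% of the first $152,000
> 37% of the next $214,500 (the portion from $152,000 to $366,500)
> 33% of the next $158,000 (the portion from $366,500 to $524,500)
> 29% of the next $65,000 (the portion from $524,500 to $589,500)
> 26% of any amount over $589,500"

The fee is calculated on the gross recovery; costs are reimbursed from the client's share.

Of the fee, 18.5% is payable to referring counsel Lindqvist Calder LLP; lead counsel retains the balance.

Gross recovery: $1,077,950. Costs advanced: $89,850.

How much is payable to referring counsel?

Fee base is the gross recovery, $1,077,950; costs are reimbursed separately.
First $152,000 at 45% = $68,400.00
Next $214,500 at 37% = $79,365.00
Next $158,000 at 33% = $52,140.00
Next $65,000 at 29% = $18,850.00
Remaining $488,450 at 26% = $126,997.00
Fee: $68,400.00 + $79,365.00 + $52,140.00 + $18,850.00 + $126,997.00 = $345,752.00
Referral share: 18.5% of $345,752.00 = $63,964.12; lead counsel retains $345,752.00 − $63,964.12 = $281,787.88.

$63,964.12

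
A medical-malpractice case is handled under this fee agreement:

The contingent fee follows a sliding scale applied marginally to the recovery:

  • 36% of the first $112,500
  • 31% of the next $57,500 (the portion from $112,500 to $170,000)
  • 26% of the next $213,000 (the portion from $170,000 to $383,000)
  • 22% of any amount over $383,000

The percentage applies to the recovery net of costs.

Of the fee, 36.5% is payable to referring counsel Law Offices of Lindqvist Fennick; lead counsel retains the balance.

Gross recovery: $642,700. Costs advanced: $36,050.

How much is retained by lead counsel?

$103,446.58

Fee base (net of costs): $642,700 − $36,050 = $606,650
First $112,500 at 36% = $40,500.00
Next $57,500 at 31% = $17,825.00
Next $213,000 at 26% = $55,380.00
Remaining $223,650 at 22% = $49,203.00
Fee: $40,500.00 + $17,825.00 + $55,380.00 + $49,203.00 = $162,908.00
Referral share: 36.5% of $162,908.00 = $59,461.42; lead counsel retains $162,908.00 − $59,461.42 = $103,446.58.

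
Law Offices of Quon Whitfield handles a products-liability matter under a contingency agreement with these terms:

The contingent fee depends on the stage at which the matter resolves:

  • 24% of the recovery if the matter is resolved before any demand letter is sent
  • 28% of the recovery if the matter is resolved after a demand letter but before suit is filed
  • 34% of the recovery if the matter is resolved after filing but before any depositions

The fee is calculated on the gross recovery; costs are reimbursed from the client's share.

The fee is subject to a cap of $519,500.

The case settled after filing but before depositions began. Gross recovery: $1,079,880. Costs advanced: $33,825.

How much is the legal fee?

Fee base is the gross recovery, $1,079,880; costs are reimbursed separately.
The matter settled after filing but before depositions began, so the 34% rate applies.
$1,079,880 × 34% = $367,159.20
$367,159.20 is under the $519,500 cap.

$367,159.20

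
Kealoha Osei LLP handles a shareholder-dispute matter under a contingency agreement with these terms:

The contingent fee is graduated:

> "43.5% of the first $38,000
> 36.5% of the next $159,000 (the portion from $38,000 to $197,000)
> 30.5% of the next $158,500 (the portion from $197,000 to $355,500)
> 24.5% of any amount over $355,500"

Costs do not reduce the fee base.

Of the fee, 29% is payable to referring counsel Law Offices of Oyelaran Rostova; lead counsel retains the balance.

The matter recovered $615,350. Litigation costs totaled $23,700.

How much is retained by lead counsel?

Fee base is the gross recovery, $615,350; costs are reimbursed separately.
First $38,000 at 43.5% = $16,530.00
Next $159,000 at 36.5% = $58,035.00
Next $158,500 at 30.5% = $48,342.50
Remaining $259,850 at 24.5% = $63,663.25
Fee: $16,530.00 + $58,035.00 + $48,342.50 + $63,663.25 = $186,570.75
Referral share: 29% of $186,570.75 = $54,105.52; lead counsel retains $186,570.75 − $54,105.52 = $132,465.23.

$132,465.23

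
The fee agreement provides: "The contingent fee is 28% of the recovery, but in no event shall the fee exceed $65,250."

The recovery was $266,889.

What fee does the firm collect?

28% of $266,889 = $74,728.92
That exceeds the $65,250 cap, so the fee is capped at $65,250.

$65,250.00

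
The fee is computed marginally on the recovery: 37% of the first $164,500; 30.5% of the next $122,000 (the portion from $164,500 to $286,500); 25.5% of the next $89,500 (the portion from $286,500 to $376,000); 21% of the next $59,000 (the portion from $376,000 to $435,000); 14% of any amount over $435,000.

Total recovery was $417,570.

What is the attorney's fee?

$129,627.20

First $164,500 at 37% = $60,865.00
Next $122,000 at 30.5% = $37,210.00
Next $89,500 at 25.5% = $22,822.50
Remaining $41,570 at 21% = $8,729.70
Fee: $60,865.00 + $37,210.00 + $22,822.50 + $8,729.70 = $129,627.20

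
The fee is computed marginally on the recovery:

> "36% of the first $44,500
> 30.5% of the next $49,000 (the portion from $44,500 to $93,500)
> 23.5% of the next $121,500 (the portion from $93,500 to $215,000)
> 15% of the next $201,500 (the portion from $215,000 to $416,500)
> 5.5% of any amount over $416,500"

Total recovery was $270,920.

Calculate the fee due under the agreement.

$67,905.50

First $44,500 at 36% = $16,020.00
Next $49,000 at 30.5% = $14,945.00
Next $121,500 at 23.5% = $28,552.50
Remaining $55,920 at 15% = $8,388.00
Fee: $16,020.00 + $14,945.00 + $28,552.50 + $8,388.00 = $67,905.50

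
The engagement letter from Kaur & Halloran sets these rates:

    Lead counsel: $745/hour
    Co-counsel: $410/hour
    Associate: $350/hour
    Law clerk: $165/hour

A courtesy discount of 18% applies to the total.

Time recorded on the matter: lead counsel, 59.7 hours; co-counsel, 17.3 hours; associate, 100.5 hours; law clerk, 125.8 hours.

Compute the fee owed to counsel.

$88,151.23

Lead counsel: 59.7 × $745 = $44,476.50
Co-counsel: 17.3 × $410 = $7,093.00
Associate: 100.5 × $350 = $35,175.00
Law clerk: 125.8 × $165 = $20,757.00
Subtotal: $107,501.50
Less 18% discount: −$19,350.27
Total: $107,501.50 − $19,350.27 = $88,151.23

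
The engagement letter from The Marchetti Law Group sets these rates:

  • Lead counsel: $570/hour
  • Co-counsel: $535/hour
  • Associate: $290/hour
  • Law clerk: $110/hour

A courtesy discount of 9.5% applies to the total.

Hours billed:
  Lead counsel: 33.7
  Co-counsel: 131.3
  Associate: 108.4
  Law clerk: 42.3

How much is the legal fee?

Lead counsel: 33.7 × $570 = $19,209.00
Co-counsel: 131.3 × $535 = $70,245.50
Associate: 108.4 × $290 = $31,436.00
Law clerk: 42.3 × $110 = $4,653.00
Subtotal: $125,543.50
Less 9.5% discount: −$11,926.63
Total: $125,543.50 − $11,926.63 = $113,616.87

$113,616.87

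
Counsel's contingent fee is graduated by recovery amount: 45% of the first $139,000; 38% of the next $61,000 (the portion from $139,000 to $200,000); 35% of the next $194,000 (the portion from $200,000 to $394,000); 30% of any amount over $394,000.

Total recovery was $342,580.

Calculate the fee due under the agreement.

First $139,000 at 45% = $62,550.00
Next $61,000 at 38% = $23,180.00
Remaining $142,580 at 35% = $49,903.00
Fee: $62,550.00 + $23,180.00 + $49,903.00 = $135,633.00

$135,633.00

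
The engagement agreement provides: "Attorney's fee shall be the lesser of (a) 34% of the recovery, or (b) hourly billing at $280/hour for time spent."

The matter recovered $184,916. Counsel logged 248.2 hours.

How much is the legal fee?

$62,871.44

(a) 34% of $184,916 = $62,871.44
(b) 248.2 × $280 = $69,496.00
The lesser is (a): $62,871.44.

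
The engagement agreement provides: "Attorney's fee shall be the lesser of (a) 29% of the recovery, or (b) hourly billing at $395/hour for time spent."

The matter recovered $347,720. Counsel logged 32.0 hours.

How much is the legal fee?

$12,640.00

(a) 29% of $347,720 = $100,838.80
(b) 32.0 × $395 = $12,640.00
The lesser is (b): $12,640.00.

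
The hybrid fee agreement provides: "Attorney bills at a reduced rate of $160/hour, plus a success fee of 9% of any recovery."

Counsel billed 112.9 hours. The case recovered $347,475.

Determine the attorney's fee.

Hourly: 112.9 × $160 = $18,064.00
Success fee: 9% of $347,475 = $31,272.75
Total: $18,064.00 + $31,272.75 = $49,336.75

$49,336.75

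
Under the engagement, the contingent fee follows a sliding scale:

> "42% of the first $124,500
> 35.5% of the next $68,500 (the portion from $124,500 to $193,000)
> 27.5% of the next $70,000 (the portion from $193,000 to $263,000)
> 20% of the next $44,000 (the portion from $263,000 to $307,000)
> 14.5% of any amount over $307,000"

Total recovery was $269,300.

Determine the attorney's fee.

$97,117.50

First $124,500 at 42% = $52,290.00
Next $68,500 at 35.5% = $24,317.50
Next $70,000 at 27.5% = $19,250.00
Remaining $6,300 at 20% = $1,260.00
Fee: $52,290.00 + $24,317.50 + $19,250.00 + $1,260.00 = $97,117.50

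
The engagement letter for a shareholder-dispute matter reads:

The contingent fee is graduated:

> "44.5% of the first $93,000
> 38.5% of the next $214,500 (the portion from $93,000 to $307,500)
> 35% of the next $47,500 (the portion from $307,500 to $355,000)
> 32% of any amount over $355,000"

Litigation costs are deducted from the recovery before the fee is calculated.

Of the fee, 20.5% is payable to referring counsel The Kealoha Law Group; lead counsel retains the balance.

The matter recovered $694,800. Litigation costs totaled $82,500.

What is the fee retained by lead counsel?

Fee base (net of costs): $694,800 − $82,500 = $612,300
First $93,000 at 44.5% = $41,385.00
Next $214,500 at 38.5% = $82,582.50
Next $47,500 at 35% = $16,625.00
Remaining $257,300 at 32% = $82,336.00
Fee: $41,385.00 + $82,582.50 + $16,625.00 + $82,336.00 = $222,928.50
Referral share: 20.5% of $222,928.50 = $45,700.34; lead counsel retains $222,928.50 − $45,700.34 = $177,228.16.

$177,228.16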